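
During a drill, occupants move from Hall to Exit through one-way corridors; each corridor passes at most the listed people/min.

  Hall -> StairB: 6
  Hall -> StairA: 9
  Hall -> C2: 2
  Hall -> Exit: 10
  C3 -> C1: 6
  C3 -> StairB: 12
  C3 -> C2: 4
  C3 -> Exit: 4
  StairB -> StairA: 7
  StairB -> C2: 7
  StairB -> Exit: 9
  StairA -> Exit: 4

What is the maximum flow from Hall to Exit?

Augment Hall→Exit: bottleneck 10, flow now 10.
Augment Hall→StairB→Exit: bottleneck 6, flow now 16.
Augment Hall→StairA→Exit: bottleneck 4, flow now 20.
No augmenting path remains; maximum flow = 20.
In the residual graph, reachable from Hall: {Hall, StairA, C2}.
Min-cut edges: Hall→StairB (6), Hall→Exit (10), StairA→Exit (4); capacity 6 + 10 + 4 = 20.
This cut is saturated, so no flow can exceed 20.

20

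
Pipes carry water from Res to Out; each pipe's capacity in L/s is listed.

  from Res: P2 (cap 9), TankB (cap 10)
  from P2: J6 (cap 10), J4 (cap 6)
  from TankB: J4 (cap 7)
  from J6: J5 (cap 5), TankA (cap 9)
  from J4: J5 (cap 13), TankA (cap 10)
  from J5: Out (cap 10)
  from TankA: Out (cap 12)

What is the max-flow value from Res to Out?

Augment Res→P2→J6→J5→Out: bottleneck 5, flow now 5.
Augment Res→P2→J6→TankA→Out: bottleneck 4, flow now 9.
Augment Res→TankB→J4→J5→Out: bottleneck 5, flow now 14.
Augment Res→TankB→J4→TankA→Out: bottleneck 2, flow now 16.
No augmenting path remains; maximum flow = 16.
In the residual graph, reachable from Res: {Res, TankB}.
Min-cut edges: Res→P2 (9), TankB→J4 (7); capacity 9 + 7 = 16.
This cut is saturated, so no flow can exceed 16.

16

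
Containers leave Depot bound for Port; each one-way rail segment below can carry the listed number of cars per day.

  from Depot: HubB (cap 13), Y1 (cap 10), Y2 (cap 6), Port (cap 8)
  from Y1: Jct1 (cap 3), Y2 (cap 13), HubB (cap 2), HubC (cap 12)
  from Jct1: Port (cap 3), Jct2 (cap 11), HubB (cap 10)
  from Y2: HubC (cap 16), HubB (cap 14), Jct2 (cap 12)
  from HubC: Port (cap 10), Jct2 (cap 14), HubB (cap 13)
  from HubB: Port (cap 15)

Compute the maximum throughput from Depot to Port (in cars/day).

Augment Depot→Port: bottleneck 8, flow now 8.
Augment Depot→HubB→Port: bottleneck 13, flow now 21.
Augment Depot→Y1→Jct1→Port: bottleneck 3, flow now 24.
Augment Depot→Y1→HubC→Port: bottleneck 7, flow now 31.
Augment Depot→Y2→HubC→Port: bottleneck 3, flow now 34.
Augment Depot→Y2→HubB→Port: bottleneck 2, flow now 36.
No augmenting path remains; maximum flow = 36.
In the residual graph, reachable from Depot: {Depot, Y1, Y2, HubC, HubB, Jct2}.
Min-cut edges: Depot→Port (8), Y1→Jct1 (3), HubC→Port (10), HubB→Port (15); capacity 8 + 3 + 10 + 15 = 36.
This cut is saturated, so no flow can exceed 36.

36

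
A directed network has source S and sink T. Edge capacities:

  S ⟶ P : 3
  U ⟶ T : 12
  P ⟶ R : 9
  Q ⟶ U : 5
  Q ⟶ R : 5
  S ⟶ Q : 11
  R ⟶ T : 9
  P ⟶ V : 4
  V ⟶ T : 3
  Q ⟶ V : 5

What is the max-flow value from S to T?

14

Augment S→P→R→T: bottleneck 3, flow now 3.
Augment S→Q→R→T: bottleneck 5, flow now 8.
Augment S→Q→U→T: bottleneck 5, flow now 13.
Augment S→Q→V→T: bottleneck 1, flow now 14.
No augmenting path remains; maximum flow = 14.
In the residual graph, reachable from S: {S}.
Min-cut edges: S→P (3), S→Q (11); capacity 3 + 11 = 14.
This cut is saturated, so no flow can exceed 14.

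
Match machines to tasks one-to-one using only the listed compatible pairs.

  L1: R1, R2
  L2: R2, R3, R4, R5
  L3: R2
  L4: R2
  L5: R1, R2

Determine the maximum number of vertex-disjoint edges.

3

Unit-capacity flow: source→left, listed edges, right→sink; max matching = max flow.
Augmenting path L1→R1 (+1); matched 1.
Augmenting path L2→R2 (+1); matched 2.
Augmenting path L3→R2→L2→R3 (+1); matched 3.
No augmenting path remains; maximum matching = 3.
König certificate: {L2, R1, R2} is a vertex cover of size 3 (every listed pair touches it), so no matching can be larger.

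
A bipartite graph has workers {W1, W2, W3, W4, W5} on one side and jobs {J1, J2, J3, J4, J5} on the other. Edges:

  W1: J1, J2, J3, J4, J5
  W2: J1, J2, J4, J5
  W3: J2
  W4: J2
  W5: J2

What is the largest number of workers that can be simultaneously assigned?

3

Unit-capacity flow: source→left, listed edges, right→sink; max matching = max flow.
Augmenting path W1→J1 (+1); matched 1.
Augmenting path W2→J2 (+1); matched 2.
Augmenting path W3→J2→W2→J4 (+1); matched 3.
No augmenting path remains; maximum matching = 3.
König certificate: {W1, W2, J2} is a vertex cover of size 3 (every listed pair touches it), so no matching can be larger.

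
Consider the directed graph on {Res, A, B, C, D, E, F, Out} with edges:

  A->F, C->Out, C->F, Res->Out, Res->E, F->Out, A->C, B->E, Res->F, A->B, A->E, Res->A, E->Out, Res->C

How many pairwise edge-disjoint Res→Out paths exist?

Assign every edge capacity 1; by Menger, the answer equals the max flow.
Path Res→Out (+1); total 1.
Path Res→C→Out (+1); total 2.
Path Res→E→Out (+1); total 3.
Path Res→F→Out (+1); total 4.
No residual Res→Out path; max flow = 4.
Certifying cut of size 4: {C→Out, E→Out, F→Out, Res→Out}.

4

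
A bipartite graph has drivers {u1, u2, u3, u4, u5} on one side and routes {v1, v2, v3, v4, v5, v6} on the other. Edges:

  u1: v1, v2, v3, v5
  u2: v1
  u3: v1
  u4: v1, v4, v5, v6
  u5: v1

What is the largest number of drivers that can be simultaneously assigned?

3

Unit-capacity flow: source→left, listed edges, right→sink; max matching = max flow.
Augmenting path u1→v1 (+1); matched 1.
Augmenting path u4→v4 (+1); matched 2.
Augmenting path u2→v1→u1→v2 (+1); matched 3.
No augmenting path remains; maximum matching = 3.
König certificate: {u1, u4, v1} is a vertex cover of size 3 (every listed pair touches it), so no matching can be larger.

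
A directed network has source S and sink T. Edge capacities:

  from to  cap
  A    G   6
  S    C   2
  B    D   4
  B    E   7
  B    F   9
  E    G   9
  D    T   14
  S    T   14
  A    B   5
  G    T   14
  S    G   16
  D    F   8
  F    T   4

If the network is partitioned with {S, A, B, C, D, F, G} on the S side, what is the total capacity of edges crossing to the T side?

Edges leaving {S, A, B, C, D, F, G}: S→T (14), B→E (7), D→T (14), F→T (4), G→T (14).
Cut capacity = 14 + 7 + 14 + 4 + 14 = 53.

53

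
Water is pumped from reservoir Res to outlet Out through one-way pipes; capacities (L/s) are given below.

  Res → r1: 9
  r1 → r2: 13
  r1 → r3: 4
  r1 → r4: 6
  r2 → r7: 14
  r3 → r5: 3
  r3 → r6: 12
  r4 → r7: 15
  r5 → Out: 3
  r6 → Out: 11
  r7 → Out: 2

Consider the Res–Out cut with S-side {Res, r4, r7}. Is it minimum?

No — its capacity is 11, but the minimum cut has capacity 6.

Given cut capacity: 9 + 2 = 11.
Augment Res→r1→r2→r7→Out: bottleneck 2, flow now 2.
Augment Res→r1→r3→r5→Out: bottleneck 3, flow now 5.
Augment Res→r1→r3→r6→Out: bottleneck 1, flow now 6.
No augmenting path remains; maximum flow = 6.
In the residual graph, reachable from Res: {Res, r1, r2, r4, r7}.
Min-cut edges: r1→r3 (4), r7→Out (2); capacity 4 + 2 = 6.
Cut capacity 11 exceeds the max flow 6, so it is not minimum.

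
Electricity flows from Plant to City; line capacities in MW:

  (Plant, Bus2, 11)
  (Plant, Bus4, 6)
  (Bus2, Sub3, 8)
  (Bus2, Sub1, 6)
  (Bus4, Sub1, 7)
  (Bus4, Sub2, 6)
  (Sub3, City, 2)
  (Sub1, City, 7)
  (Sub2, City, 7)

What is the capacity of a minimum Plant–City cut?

14

Augment Plant→Bus2→Sub3→City: bottleneck 2, flow now 2.
Augment Plant→Bus2→Sub1→City: bottleneck 6, flow now 8.
Augment Plant→Bus4→Sub1→City: bottleneck 1, flow now 9.
Augment Plant→Bus4→Sub2→City: bottleneck 5, flow now 14.
No augmenting path remains; maximum flow = 14.
By max-flow min-cut, the minimum cut capacity equals the max flow.
In the residual graph, reachable from Plant: {Plant, Bus2, Sub3}.
Min-cut edges: Plant→Bus4 (6), Bus2→Sub1 (6), Sub3→City (2); capacity 6 + 6 + 2 = 14.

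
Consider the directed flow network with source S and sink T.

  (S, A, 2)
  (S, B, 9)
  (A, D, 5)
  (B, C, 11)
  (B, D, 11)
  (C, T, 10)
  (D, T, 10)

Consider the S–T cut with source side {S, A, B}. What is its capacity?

Edges leaving {S, A, B}: A→D (5), B→C (11), B→D (11).
Cut capacity = 5 + 11 + 11 = 27.

27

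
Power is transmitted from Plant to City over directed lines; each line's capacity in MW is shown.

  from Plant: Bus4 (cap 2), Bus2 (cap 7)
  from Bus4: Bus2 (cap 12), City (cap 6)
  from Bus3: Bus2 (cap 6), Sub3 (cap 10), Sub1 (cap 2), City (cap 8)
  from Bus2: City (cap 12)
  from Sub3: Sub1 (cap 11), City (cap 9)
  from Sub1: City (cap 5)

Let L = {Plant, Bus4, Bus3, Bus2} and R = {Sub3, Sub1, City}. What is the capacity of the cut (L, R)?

38

Edges leaving {Plant, Bus4, Bus3, Bus2}: Bus4→City (6), Bus3→Sub3 (10), Bus3→Sub1 (2), Bus3→City (8), Bus2→City (12).
Cut capacity = 6 + 10 + 2 + 8 + 12 = 38.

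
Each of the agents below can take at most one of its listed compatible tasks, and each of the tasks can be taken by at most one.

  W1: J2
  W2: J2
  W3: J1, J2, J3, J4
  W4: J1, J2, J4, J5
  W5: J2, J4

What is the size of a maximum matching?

Unit-capacity flow: source→left, listed edges, right→sink; max matching = max flow.
Augmenting path W1→J2 (+1); matched 1.
Augmenting path W3→J1 (+1); matched 2.
Augmenting path W4→J4 (+1); matched 3.
Augmenting path W5→J4→W4→J5 (+1); matched 4.
No augmenting path remains; maximum matching = 4.
König certificate: {W3, W4, W5, J2} is a vertex cover of size 4 (every listed pair touches it), so no matching can be larger.

4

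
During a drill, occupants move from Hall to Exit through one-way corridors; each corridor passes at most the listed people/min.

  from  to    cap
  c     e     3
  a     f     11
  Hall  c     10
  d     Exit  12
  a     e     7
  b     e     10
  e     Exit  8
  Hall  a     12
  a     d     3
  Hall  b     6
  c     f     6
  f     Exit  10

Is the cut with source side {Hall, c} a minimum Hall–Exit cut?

No — its capacity is 27, but the minimum cut has capacity 21.

Given cut capacity: 12 + 6 + 3 + 6 = 27.
Augment Hall→a→d→Exit: bottleneck 3, flow now 3.
Augment Hall→a→e→Exit: bottleneck 7, flow now 10.
Augment Hall→a→f→Exit: bottleneck 2, flow now 12.
Augment Hall→b→e→Exit: bottleneck 1, flow now 13.
Augment Hall→c→f→Exit: bottleneck 6, flow now 19.
Augment Hall→b→e→a→f→Exit: bottleneck 2, flow now 21. (uses reverse residual edge)
No augmenting path remains; maximum flow = 21.
In the residual graph, reachable from Hall: {Hall, a, b, c, e, f}.
Min-cut edges: a→d (3), e→Exit (8), f→Exit (10); capacity 3 + 8 + 10 = 21.
Cut capacity 27 exceeds the max flow 21, so it is not minimum.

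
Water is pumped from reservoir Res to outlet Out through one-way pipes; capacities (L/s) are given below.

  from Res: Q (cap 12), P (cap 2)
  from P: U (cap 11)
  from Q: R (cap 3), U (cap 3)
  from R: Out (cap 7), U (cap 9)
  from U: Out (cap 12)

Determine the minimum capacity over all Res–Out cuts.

Augment Res→P→U→Out: bottleneck 2, flow now 2.
Augment Res→Q→R→Out: bottleneck 3, flow now 5.
Augment Res→Q→U→Out: bottleneck 3, flow now 8.
No augmenting path remains; maximum flow = 8.
By max-flow min-cut, the minimum cut capacity equals the max flow.
In the residual graph, reachable from Res: {Res, Q}.
Min-cut edges: Res→P (2), Q→R (3), Q→U (3); capacity 2 + 3 + 3 = 8.

8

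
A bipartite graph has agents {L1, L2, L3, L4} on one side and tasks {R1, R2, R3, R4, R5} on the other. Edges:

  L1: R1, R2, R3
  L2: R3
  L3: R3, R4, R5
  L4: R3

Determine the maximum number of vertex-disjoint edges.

Unit-capacity flow: source→left, listed edges, right→sink; max matching = max flow.
Augmenting path L1→R1 (+1); matched 1.
Augmenting path L2→R3 (+1); matched 2.
Augmenting path L3→R4 (+1); matched 3.
No augmenting path remains; maximum matching = 3.
König certificate: {L1, L3, R3} is a vertex cover of size 3 (every listed pair touches it), so no matching can be larger.

3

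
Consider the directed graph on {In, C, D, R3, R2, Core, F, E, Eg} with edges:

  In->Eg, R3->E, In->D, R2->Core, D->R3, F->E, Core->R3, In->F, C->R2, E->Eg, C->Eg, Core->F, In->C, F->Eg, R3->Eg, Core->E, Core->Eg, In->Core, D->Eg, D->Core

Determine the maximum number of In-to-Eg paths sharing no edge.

5

Assign every edge capacity 1; by Menger, the answer equals the max flow.
Path In→Eg (+1); total 1.
Path In→C→Eg (+1); total 2.
Path In→D→Eg (+1); total 3.
Path In→Core→Eg (+1); total 4.
Path In→F→Eg (+1); total 5.
No residual In→Eg path; max flow = 5.
Certifying cut of size 5: {In→C, In→Core, In→D, In→Eg, In→F}.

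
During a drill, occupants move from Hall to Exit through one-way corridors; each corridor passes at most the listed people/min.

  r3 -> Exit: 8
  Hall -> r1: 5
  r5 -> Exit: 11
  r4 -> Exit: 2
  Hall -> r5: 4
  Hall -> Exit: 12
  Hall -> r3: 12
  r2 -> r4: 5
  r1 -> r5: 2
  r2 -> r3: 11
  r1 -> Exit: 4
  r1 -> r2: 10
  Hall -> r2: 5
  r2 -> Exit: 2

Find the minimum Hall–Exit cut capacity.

33

Augment Hall→Exit: bottleneck 12, flow now 12.
Augment Hall→r1→Exit: bottleneck 4, flow now 16.
Augment Hall→r2→Exit: bottleneck 2, flow now 18.
Augment Hall→r3→Exit: bottleneck 8, flow now 26.
Augment Hall→r5→Exit: bottleneck 4, flow now 30.
Augment Hall→r1→r5→Exit: bottleneck 1, flow now 31.
Augment Hall→r2→r4→Exit: bottleneck 2, flow now 33.
No augmenting path remains; maximum flow = 33.
By max-flow min-cut, the minimum cut capacity equals the max flow.
In the residual graph, reachable from Hall: {Hall, r2, r3, r4}.
Min-cut edges: Hall→r1 (5), Hall→r5 (4), Hall→Exit (12), r2→Exit (2), r3→Exit (8), r4→Exit (2); capacity 5 + 4 + 12 + 2 + 8 + 2 = 33.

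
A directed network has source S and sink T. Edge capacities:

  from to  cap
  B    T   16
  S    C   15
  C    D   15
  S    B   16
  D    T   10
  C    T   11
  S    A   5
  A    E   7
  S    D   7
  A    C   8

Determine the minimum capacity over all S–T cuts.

37

Augment S→B→T: bottleneck 16, flow now 16.
Augment S→C→T: bottleneck 11, flow now 27.
Augment S→D→T: bottleneck 7, flow now 34.
Augment S→C→D→T: bottleneck 3, flow now 37.
No augmenting path remains; maximum flow = 37.
By max-flow min-cut, the minimum cut capacity equals the max flow.
In the residual graph, reachable from S: {S, A, C, D, E}.
Min-cut edges: S→B (16), C→T (11), D→T (10); capacity 16 + 11 + 10 = 37.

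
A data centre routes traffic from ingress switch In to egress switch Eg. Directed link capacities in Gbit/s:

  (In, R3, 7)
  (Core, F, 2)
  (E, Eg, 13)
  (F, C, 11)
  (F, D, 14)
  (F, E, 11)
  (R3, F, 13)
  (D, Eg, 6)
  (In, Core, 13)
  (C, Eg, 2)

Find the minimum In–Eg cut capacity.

9

Augment In→Core→F→D→Eg: bottleneck 2, flow now 2.
Augment In→R3→F→D→Eg: bottleneck 4, flow now 6.
Augment In→R3→F→C→Eg: bottleneck 2, flow now 8.
Augment In→R3→F→E→Eg: bottleneck 1, flow now 9.
No augmenting path remains; maximum flow = 9.
By max-flow min-cut, the minimum cut capacity equals the max flow.
In the residual graph, reachable from In: {In, Core}.
Min-cut edges: In→R3 (7), Core→F (2); capacity 7 + 2 = 9.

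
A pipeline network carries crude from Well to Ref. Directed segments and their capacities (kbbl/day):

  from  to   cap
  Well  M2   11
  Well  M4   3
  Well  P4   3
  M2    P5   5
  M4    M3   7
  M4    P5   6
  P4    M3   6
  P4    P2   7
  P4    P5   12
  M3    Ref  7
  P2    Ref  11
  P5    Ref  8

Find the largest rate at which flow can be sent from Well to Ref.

Augment Well→M2→P5→Ref: bottleneck 5, flow now 5.
Augment Well→M4→M3→Ref: bottleneck 3, flow now 8.
Augment Well→P4→M3→Ref: bottleneck 3, flow now 11.
No augmenting path remains; maximum flow = 11.
In the residual graph, reachable from Well: {Well, M2}.
Min-cut edges: Well→M4 (3), Well→P4 (3), M2→P5 (5); capacity 3 + 3 + 5 = 11.
This cut is saturated, so no flow can exceed 11.

11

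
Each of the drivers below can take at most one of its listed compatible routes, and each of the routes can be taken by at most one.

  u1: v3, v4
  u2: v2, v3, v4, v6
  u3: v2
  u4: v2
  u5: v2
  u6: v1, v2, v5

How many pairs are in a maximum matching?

Unit-capacity flow: source→left, listed edges, right→sink; max matching = max flow.
Augmenting path u1→v3 (+1); matched 1.
Augmenting path u2→v2 (+1); matched 2.
Augmenting path u6→v1 (+1); matched 3.
Augmenting path u3→v2→u2→v4 (+1); matched 4.
No augmenting path remains; maximum matching = 4.
König certificate: {u1, u2, u6, v2} is a vertex cover of size 4 (every listed pair touches it), so no matching can be larger.

4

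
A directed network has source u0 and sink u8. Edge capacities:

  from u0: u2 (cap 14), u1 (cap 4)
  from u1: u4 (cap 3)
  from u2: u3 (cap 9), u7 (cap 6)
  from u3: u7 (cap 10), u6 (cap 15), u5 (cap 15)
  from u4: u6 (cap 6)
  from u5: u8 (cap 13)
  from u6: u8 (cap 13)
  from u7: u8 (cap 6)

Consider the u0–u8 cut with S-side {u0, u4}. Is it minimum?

Given cut capacity: 4 + 14 + 6 = 24.
Augment u0→u2→u7→u8: bottleneck 6, flow now 6.
Augment u0→u1→u4→u6→u8: bottleneck 3, flow now 9.
Augment u0→u2→u3→u5→u8: bottleneck 8, flow now 17.
No augmenting path remains; maximum flow = 17.
In the residual graph, reachable from u0: {u0, u1}.
Min-cut edges: u0→u2 (14), u1→u4 (3); capacity 14 + 3 = 17.
Cut capacity 24 exceeds the max flow 17, so it is not minimum.

No — its capacity is 24, but the minimum cut has capacity 17.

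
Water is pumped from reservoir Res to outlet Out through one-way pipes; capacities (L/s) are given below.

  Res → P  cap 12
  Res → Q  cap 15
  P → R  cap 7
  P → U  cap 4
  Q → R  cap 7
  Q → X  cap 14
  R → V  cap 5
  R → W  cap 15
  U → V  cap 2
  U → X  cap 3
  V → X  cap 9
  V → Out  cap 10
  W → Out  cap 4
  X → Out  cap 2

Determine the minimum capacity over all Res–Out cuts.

13

Augment Res→Q→X→Out: bottleneck 2, flow now 2.
Augment Res→P→R→V→Out: bottleneck 5, flow now 7.
Augment Res→P→R→W→Out: bottleneck 2, flow now 9.
Augment Res→P→U→V→Out: bottleneck 2, flow now 11.
Augment Res→Q→R→W→Out: bottleneck 2, flow now 13.
No augmenting path remains; maximum flow = 13.
By max-flow min-cut, the minimum cut capacity equals the max flow.
In the residual graph, reachable from Res: {Res, P, Q, R, U, W, X}.
Min-cut edges: R→V (5), U→V (2), W→Out (4), X→Out (2); capacity 5 + 2 + 4 + 2 = 13.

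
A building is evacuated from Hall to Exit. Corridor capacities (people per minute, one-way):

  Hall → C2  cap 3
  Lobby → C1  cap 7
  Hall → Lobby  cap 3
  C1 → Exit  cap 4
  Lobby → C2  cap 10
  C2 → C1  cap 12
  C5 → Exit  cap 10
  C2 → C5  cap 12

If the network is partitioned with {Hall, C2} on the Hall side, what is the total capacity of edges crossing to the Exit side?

Edges leaving {Hall, C2}: Hall→Lobby (3), C2→C1 (12), C2→C5 (12).
Cut capacity = 3 + 12 + 12 = 27.

27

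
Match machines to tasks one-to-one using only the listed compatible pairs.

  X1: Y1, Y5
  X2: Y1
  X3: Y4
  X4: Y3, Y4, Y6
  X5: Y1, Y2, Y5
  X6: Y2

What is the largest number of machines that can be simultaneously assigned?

5

Unit-capacity flow: source→left, listed edges, right→sink; max matching = max flow.
Augmenting path X1→Y1 (+1); matched 1.
Augmenting path X3→Y4 (+1); matched 2.
Augmenting path X4→Y3 (+1); matched 3.
Augmenting path X5→Y2 (+1); matched 4.
Augmenting path X2→Y1→X1→Y5 (+1); matched 5.
No augmenting path remains; maximum matching = 5.
König certificate: {X3, X4, Y1, Y2, Y5} is a vertex cover of size 5 (every listed pair touches it), so no matching can be larger.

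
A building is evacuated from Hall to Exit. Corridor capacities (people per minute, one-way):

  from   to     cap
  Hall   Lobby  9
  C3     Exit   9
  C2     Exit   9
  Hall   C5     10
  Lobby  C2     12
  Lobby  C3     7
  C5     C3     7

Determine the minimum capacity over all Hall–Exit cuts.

Augment Hall→Lobby→C3→Exit: bottleneck 7, flow now 7.
Augment Hall→Lobby→C2→Exit: bottleneck 2, flow now 9.
Augment Hall→C5→C3→Exit: bottleneck 2, flow now 11.
Augment Hall→C5→C3→Lobby→C2→Exit: bottleneck 5, flow now 16. (uses reverse residual edge)
No augmenting path remains; maximum flow = 16.
By max-flow min-cut, the minimum cut capacity equals the max flow.
In the residual graph, reachable from Hall: {Hall, C5}.
Min-cut edges: Hall→Lobby (9), C5→C3 (7); capacity 9 + 7 = 16.

16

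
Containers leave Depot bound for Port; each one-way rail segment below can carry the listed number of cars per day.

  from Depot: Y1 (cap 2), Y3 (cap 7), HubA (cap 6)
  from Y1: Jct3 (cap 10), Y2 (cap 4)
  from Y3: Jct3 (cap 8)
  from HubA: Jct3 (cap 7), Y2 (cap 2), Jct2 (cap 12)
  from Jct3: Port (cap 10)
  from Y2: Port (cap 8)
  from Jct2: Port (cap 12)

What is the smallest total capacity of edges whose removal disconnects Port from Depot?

Augment Depot→Y1→Jct3→Port: bottleneck 2, flow now 2.
Augment Depot→Y3→Jct3→Port: bottleneck 7, flow now 9.
Augment Depot→HubA→Jct3→Port: bottleneck 1, flow now 10.
Augment Depot→HubA→Y2→Port: bottleneck 2, flow now 12.
Augment Depot→HubA→Jct2→Port: bottleneck 3, flow now 15.
No augmenting path remains; maximum flow = 15.
By max-flow min-cut, the minimum cut capacity equals the max flow.
In the residual graph, reachable from Depot: {Depot}.
Min-cut edges: Depot→Y1 (2), Depot→Y3 (7), Depot→HubA (6); capacity 2 + 7 + 6 = 15.

15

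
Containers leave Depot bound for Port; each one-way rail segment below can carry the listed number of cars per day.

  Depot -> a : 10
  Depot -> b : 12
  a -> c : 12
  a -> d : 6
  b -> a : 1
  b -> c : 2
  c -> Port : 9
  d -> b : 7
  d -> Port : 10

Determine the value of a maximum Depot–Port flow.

Augment Depot→a→c→Port: bottleneck 9, flow now 9.
Augment Depot→a→d→Port: bottleneck 1, flow now 10.
Augment Depot→b→a→d→Port: bottleneck 1, flow now 11.
Augment Depot→b→c→a→d→Port: bottleneck 2, flow now 13. (uses reverse residual edge)
No augmenting path remains; maximum flow = 13.
In the residual graph, reachable from Depot: {Depot, b}.
Min-cut edges: Depot→a (10), b→a (1), b→c (2); capacity 10 + 1 + 2 = 13.
This cut is saturated, so no flow can exceed 13.

13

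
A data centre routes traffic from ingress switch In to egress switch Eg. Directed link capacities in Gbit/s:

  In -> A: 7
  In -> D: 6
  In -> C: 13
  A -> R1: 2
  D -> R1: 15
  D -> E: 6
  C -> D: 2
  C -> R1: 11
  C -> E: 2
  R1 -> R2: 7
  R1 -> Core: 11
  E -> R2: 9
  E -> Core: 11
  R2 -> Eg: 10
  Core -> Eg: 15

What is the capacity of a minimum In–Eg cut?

Augment In→A→R1→R2→Eg: bottleneck 2, flow now 2.
Augment In→D→R1→R2→Eg: bottleneck 5, flow now 7.
Augment In→D→R1→Core→Eg: bottleneck 1, flow now 8.
Augment In→C→R1→Core→Eg: bottleneck 10, flow now 18.
Augment In→C→E→R2→Eg: bottleneck 2, flow now 20.
Augment In→C→D→E→R2→Eg: bottleneck 1, flow now 21.
No augmenting path remains; maximum flow = 21.
By max-flow min-cut, the minimum cut capacity equals the max flow.
In the residual graph, reachable from In: {In, A}.
Min-cut edges: In→D (6), In→C (13), A→R1 (2); capacity 6 + 13 + 2 = 21.

21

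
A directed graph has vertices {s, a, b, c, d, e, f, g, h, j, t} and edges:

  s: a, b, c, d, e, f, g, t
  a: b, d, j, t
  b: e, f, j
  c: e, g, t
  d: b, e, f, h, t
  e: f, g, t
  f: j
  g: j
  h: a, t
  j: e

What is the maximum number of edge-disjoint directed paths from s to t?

Assign every edge capacity 1; by Menger, the answer equals the max flow.
Path s→t (+1); total 1.
Path s→a→t (+1); total 2.
Path s→c→t (+1); total 3.
Path s→d→t (+1); total 4.
Path s→e→t (+1); total 5.
No residual s→t path; max flow = 5.
Certifying cut of size 5: {e→t, s→a, s→c, s→d, s→t}.

5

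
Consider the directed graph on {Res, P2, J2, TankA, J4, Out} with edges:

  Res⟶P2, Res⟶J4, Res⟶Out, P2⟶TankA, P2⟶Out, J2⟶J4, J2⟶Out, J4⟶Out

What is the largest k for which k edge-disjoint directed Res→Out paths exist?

3

Assign every edge capacity 1; by Menger, the answer equals the max flow.
Path Res→Out (+1); total 1.
Path Res→P2→Out (+1); total 2.
Path Res→J4→Out (+1); total 3.
No residual Res→Out path; max flow = 3.
Certifying cut of size 3: {Res→J4, Res→Out, Res→P2}.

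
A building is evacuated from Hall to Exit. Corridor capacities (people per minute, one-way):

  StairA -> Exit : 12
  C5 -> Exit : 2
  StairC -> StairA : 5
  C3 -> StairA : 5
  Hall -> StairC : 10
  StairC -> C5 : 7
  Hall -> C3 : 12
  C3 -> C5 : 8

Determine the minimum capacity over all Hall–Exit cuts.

Augment Hall→C3→StairA→Exit: bottleneck 5, flow now 5.
Augment Hall→C3→C5→Exit: bottleneck 2, flow now 7.
Augment Hall→StairC→StairA→Exit: bottleneck 5, flow now 12.
No augmenting path remains; maximum flow = 12.
By max-flow min-cut, the minimum cut capacity equals the max flow.
In the residual graph, reachable from Hall: {Hall, C3, StairC, C5}.
Min-cut edges: C3→StairA (5), StairC→StairA (5), C5→Exit (2); capacity 5 + 5 + 2 = 12.

12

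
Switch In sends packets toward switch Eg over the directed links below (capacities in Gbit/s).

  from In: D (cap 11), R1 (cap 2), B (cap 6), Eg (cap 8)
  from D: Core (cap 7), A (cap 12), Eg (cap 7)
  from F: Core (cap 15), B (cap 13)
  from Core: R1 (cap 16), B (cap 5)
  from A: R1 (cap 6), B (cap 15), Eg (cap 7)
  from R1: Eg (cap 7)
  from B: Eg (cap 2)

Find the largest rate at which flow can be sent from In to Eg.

23

Augment In→Eg: bottleneck 8, flow now 8.
Augment In→D→Eg: bottleneck 7, flow now 15.
Augment In→R1→Eg: bottleneck 2, flow now 17.
Augment In→B→Eg: bottleneck 2, flow now 19.
Augment In→D→A→Eg: bottleneck 4, flow now 23.
No augmenting path remains; maximum flow = 23.
In the residual graph, reachable from In: {In, B}.
Min-cut edges: In→D (11), In→R1 (2), In→Eg (8), B→Eg (2); capacity 11 + 2 + 8 + 2 = 23.
This cut is saturated, so no flow can exceed 23.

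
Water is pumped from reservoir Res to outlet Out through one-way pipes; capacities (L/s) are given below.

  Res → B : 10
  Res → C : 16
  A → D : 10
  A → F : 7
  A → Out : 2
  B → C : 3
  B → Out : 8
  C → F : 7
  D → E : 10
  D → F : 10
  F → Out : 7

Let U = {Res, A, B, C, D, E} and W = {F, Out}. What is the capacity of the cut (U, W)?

34

Edges leaving {Res, A, B, C, D, E}: A→F (7), A→Out (2), B→Out (8), C→F (7), D→F (10).
Cut capacity = 7 + 2 + 8 + 7 + 10 = 34.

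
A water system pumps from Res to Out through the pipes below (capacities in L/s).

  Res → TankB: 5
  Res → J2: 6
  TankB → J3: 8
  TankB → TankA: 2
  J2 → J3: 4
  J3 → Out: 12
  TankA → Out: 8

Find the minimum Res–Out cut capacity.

9

Augment Res→TankB→J3→Out: bottleneck 5, flow now 5.
Augment Res→J2→J3→Out: bottleneck 4, flow now 9.
No augmenting path remains; maximum flow = 9.
By max-flow min-cut, the minimum cut capacity equals the max flow.
In the residual graph, reachable from Res: {Res, J2}.
Min-cut edges: Res→TankB (5), J2→J3 (4); capacity 5 + 4 = 9.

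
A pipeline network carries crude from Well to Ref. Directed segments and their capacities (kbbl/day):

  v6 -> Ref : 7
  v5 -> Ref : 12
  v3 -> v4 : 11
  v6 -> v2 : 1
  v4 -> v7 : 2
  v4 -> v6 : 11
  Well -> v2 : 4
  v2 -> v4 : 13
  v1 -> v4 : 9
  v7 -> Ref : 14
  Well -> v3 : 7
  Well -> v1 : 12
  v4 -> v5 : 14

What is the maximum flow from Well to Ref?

Augment Well→v1→v4→v5→Ref: bottleneck 9, flow now 9.
Augment Well→v2→v4→v5→Ref: bottleneck 3, flow now 12.
Augment Well→v2→v4→v6→Ref: bottleneck 1, flow now 13.
Augment Well→v3→v4→v6→Ref: bottleneck 6, flow now 19.
Augment Well→v3→v4→v7→Ref: bottleneck 1, flow now 20.
No augmenting path remains; maximum flow = 20.
In the residual graph, reachable from Well: {Well, v1}.
Min-cut edges: Well→v2 (4), Well→v3 (7), v1→v4 (9); capacity 4 + 7 + 9 = 20.
This cut is saturated, so no flow can exceed 20.

20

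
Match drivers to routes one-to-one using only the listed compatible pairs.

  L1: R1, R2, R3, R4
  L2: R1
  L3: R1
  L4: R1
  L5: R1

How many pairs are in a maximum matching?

Unit-capacity flow: source→left, listed edges, right→sink; max matching = max flow.
Augmenting path L1→R1 (+1); matched 1.
Augmenting path L2→R1→L1→R2 (+1); matched 2.
No augmenting path remains; maximum matching = 2.
König certificate: {L1, R1} is a vertex cover of size 2 (every listed pair touches it), so no matching can be larger.

2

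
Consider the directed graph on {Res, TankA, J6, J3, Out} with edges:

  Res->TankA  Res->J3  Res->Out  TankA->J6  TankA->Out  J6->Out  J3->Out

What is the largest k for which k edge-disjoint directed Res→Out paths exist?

3

Assign every edge capacity 1; by Menger, the answer equals the max flow.
Path Res→Out (+1); total 1.
Path Res→TankA→Out (+1); total 2.
Path Res→J3→Out (+1); total 3.
No residual Res→Out path; max flow = 3.
Certifying cut of size 3: {Res→J3, Res→Out, Res→TankA}.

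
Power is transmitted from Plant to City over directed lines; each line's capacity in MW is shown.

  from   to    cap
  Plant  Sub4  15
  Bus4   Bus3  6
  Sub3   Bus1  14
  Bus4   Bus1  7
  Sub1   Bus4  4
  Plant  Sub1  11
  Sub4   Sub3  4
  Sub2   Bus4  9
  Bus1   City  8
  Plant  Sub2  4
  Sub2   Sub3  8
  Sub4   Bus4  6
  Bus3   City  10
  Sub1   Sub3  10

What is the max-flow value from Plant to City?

14

Augment Plant→Sub4→Bus4→Bus1→City: bottleneck 6, flow now 6.
Augment Plant→Sub4→Sub3→Bus1→City: bottleneck 2, flow now 8.
Augment Plant→Sub2→Bus4→Bus3→City: bottleneck 4, flow now 12.
Augment Plant→Sub1→Bus4→Bus3→City: bottleneck 2, flow now 14.
No augmenting path remains; maximum flow = 14.
In the residual graph, reachable from Plant: {Plant, Sub4, Sub2, Sub1, Bus4, Sub3, Bus1}.
Min-cut edges: Bus4→Bus3 (6), Bus1→City (8); capacity 6 + 8 = 14.
This cut is saturated, so no flow can exceed 14.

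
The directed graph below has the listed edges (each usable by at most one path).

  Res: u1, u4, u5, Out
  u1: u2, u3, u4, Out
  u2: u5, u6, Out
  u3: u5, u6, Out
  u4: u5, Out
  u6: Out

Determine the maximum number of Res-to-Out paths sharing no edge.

3

Assign every edge capacity 1; by Menger, the answer equals the max flow.
Path Res→Out (+1); total 1.
Path Res→u1→Out (+1); total 2.
Path Res→u4→Out (+1); total 3.
No residual Res→Out path; max flow = 3.
Certifying cut of size 3: {Res→Out, Res→u1, Res→u4}.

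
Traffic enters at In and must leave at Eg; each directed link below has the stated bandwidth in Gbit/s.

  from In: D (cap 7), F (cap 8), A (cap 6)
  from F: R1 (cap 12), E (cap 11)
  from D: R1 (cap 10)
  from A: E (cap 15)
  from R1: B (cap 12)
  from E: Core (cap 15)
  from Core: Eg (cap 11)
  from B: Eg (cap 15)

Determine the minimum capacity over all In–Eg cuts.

21

Augment In→F→R1→B→Eg: bottleneck 8, flow now 8.
Augment In→D→R1→B→Eg: bottleneck 4, flow now 12.
Augment In→A→E→Core→Eg: bottleneck 6, flow now 18.
Augment In→D→R1→F→E→Core→Eg: bottleneck 3, flow now 21. (uses reverse residual edge)
No augmenting path remains; maximum flow = 21.
By max-flow min-cut, the minimum cut capacity equals the max flow.
In the residual graph, reachable from In: {In}.
Min-cut edges: In→F (8), In→D (7), In→A (6); capacity 8 + 7 + 6 = 21.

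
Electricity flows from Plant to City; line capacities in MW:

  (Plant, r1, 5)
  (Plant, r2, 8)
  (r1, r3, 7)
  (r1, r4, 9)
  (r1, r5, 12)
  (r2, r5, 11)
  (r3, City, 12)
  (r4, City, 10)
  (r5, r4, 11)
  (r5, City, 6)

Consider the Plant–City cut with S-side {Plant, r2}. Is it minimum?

Given cut capacity: 5 + 11 = 16.
Augment Plant→r1→r3→City: bottleneck 5, flow now 5.
Augment Plant→r2→r5→City: bottleneck 6, flow now 11.
Augment Plant→r2→r5→r4→City: bottleneck 2, flow now 13.
No augmenting path remains; maximum flow = 13.
In the residual graph, reachable from Plant: {Plant}.
Min-cut edges: Plant→r1 (5), Plant→r2 (8); capacity 5 + 8 = 13.
Cut capacity 16 exceeds the max flow 13, so it is not minimum.

No — its capacity is 16, but the minimum cut has capacity 13.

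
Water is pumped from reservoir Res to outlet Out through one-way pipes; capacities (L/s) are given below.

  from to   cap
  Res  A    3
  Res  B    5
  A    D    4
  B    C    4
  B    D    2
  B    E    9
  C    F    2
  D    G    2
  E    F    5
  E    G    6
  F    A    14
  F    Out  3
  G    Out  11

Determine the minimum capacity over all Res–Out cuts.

7

Augment Res→A→D→G→Out: bottleneck 2, flow now 2.
Augment Res→B→C→F→Out: bottleneck 2, flow now 4.
Augment Res→B→E→F→Out: bottleneck 1, flow now 5.
Augment Res→B→E→G→Out: bottleneck 2, flow now 7.
No augmenting path remains; maximum flow = 7.
By max-flow min-cut, the minimum cut capacity equals the max flow.
In the residual graph, reachable from Res: {Res, A, D}.
Min-cut edges: Res→B (5), D→G (2); capacity 5 + 2 = 7.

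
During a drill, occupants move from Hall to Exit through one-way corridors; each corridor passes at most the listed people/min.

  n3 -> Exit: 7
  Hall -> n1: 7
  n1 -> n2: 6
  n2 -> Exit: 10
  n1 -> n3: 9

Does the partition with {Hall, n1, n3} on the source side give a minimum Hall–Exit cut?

Given cut capacity: 6 + 7 = 13.
Augment Hall→n1→n2→Exit: bottleneck 6, flow now 6.
Augment Hall→n1→n3→Exit: bottleneck 1, flow now 7.
No augmenting path remains; maximum flow = 7.
In the residual graph, reachable from Hall: {Hall}.
Min-cut edges: Hall→n1 (7); capacity 7 = 7.
Cut capacity 13 exceeds the max flow 7, so it is not minimum.

No — its capacity is 13, but the minimum cut has capacity 7.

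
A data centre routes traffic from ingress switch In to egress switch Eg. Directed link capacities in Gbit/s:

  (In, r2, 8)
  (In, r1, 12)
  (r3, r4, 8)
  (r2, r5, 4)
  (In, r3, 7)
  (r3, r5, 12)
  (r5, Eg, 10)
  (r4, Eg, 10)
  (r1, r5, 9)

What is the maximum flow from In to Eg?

Augment In→r1→r5→Eg: bottleneck 9, flow now 9.
Augment In→r2→r5→Eg: bottleneck 1, flow now 10.
Augment In→r3→r4→Eg: bottleneck 7, flow now 17.
No augmenting path remains; maximum flow = 17.
In the residual graph, reachable from In: {In, r1, r2, r5}.
Min-cut edges: In→r3 (7), r5→Eg (10); capacity 7 + 10 = 17.
This cut is saturated, so no flow can exceed 17.

17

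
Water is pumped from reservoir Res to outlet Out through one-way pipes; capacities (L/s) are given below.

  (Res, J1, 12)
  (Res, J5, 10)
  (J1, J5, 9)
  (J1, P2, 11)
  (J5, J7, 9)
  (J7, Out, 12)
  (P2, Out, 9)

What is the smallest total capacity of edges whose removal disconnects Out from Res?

Augment Res→J1→P2→Out: bottleneck 9, flow now 9.
Augment Res→J5→J7→Out: bottleneck 9, flow now 18.
No augmenting path remains; maximum flow = 18.
By max-flow min-cut, the minimum cut capacity equals the max flow.
In the residual graph, reachable from Res: {Res, J1, J5, P2}.
Min-cut edges: J5→J7 (9), P2→Out (9); capacity 9 + 9 = 18.

18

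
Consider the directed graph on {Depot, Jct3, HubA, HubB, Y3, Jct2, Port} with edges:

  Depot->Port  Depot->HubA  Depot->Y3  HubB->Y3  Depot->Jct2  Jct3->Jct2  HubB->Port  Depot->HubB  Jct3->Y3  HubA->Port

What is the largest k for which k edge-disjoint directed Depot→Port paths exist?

3

Assign every edge capacity 1; by Menger, the answer equals the max flow.
Path Depot→Port (+1); total 1.
Path Depot→HubA→Port (+1); total 2.
Path Depot→HubB→Port (+1); total 3.
No residual Depot→Port path; max flow = 3.
Certifying cut of size 3: {Depot→HubA, Depot→HubB, Depot→Port}.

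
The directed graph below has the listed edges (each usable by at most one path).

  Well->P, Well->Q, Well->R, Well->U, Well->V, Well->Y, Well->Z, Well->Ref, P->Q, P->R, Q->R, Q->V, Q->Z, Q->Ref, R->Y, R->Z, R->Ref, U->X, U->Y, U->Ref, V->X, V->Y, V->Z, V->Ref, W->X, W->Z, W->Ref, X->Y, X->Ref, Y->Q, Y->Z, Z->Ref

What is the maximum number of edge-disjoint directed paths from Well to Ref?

Assign every edge capacity 1; by Menger, the answer equals the max flow.
Path Well→Ref (+1); total 1.
Path Well→Q→Ref (+1); total 2.
Path Well→R→Ref (+1); total 3.
Path Well→U→Ref (+1); total 4.
Path Well→V→Ref (+1); total 5.
Path Well→Z→Ref (+1); total 6.
Path Well→P→Q→V→X→Ref (+1); total 7.
No residual Well→Ref path; max flow = 7.
Certifying cut of size 7: {Q→Ref, Q→V, R→Ref, Well→Ref, Well→U, Well→V, Z→Ref}.

7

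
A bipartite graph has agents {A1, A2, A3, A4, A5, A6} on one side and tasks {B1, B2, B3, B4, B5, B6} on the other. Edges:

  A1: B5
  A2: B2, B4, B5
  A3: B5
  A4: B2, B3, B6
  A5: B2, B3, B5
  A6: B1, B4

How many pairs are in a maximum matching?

5

Unit-capacity flow: source→left, listed edges, right→sink; max matching = max flow.
Augmenting path A1→B5 (+1); matched 1.
Augmenting path A2→B2 (+1); matched 2.
Augmenting path A4→B3 (+1); matched 3.
Augmenting path A6→B1 (+1); matched 4.
Augmenting path A5→B2→A2→B4 (+1); matched 5.
No augmenting path remains; maximum matching = 5.
König certificate: {A2, A4, A5, A6, B5} is a vertex cover of size 5 (every listed pair touches it), so no matching can be larger.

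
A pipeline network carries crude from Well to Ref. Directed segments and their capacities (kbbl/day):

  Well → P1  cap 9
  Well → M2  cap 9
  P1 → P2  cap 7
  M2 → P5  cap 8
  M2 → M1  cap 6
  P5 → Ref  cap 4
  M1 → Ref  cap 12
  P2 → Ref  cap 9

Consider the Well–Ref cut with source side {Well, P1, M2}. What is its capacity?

21

Edges leaving {Well, P1, M2}: P1→P2 (7), M2→P5 (8), M2→M1 (6).
Cut capacity = 7 + 8 + 6 = 21.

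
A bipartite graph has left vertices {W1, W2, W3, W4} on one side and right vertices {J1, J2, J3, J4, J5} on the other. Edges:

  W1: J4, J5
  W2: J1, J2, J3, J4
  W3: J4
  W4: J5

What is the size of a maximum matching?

3

Unit-capacity flow: source→left, listed edges, right→sink; max matching = max flow.
Augmenting path W1→J4 (+1); matched 1.
Augmenting path W2→J1 (+1); matched 2.
Augmenting path W4→J5 (+1); matched 3.
No augmenting path remains; maximum matching = 3.
König certificate: {W2, J4, J5} is a vertex cover of size 3 (every listed pair touches it), so no matching can be larger.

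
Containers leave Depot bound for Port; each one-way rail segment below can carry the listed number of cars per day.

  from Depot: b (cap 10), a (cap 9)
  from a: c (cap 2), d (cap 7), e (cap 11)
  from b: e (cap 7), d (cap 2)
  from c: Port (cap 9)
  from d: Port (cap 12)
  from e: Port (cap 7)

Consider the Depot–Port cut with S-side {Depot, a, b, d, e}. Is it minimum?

Given cut capacity: 2 + 12 + 7 = 21.
Augment Depot→a→c→Port: bottleneck 2, flow now 2.
Augment Depot→a→d→Port: bottleneck 7, flow now 9.
Augment Depot→b→d→Port: bottleneck 2, flow now 11.
Augment Depot→b→e→Port: bottleneck 7, flow now 18.
No augmenting path remains; maximum flow = 18.
In the residual graph, reachable from Depot: {Depot, b}.
Min-cut edges: Depot→a (9), b→d (2), b→e (7); capacity 9 + 2 + 7 = 18.
Cut capacity 21 exceeds the max flow 18, so it is not minimum.

No — its capacity is 21, but the minimum cut has capacity 18.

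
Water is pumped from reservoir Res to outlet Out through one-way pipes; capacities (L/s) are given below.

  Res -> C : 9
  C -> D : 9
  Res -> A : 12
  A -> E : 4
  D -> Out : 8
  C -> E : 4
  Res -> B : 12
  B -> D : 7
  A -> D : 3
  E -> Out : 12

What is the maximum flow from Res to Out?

16

Augment Res→A→D→Out: bottleneck 3, flow now 3.
Augment Res→A→E→Out: bottleneck 4, flow now 7.
Augment Res→B→D→Out: bottleneck 5, flow now 12.
Augment Res→C→E→Out: bottleneck 4, flow now 16.
No augmenting path remains; maximum flow = 16.
In the residual graph, reachable from Res: {Res, A, B, C, D}.
Min-cut edges: A→E (4), C→E (4), D→Out (8); capacity 4 + 4 + 8 = 16.
This cut is saturated, so no flow can exceed 16.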